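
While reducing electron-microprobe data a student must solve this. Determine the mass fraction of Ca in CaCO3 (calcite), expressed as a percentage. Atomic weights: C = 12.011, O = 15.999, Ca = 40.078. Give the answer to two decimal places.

Formula mass = 1·40.078 + 1·12.011 + 3·15.999 = 100.086 g/mol, of which 40.078 g is Ca.
So Ca makes up 40.078/100.086 = 0.4004 of the mass, i.e. 40.04%.

40.04 mass %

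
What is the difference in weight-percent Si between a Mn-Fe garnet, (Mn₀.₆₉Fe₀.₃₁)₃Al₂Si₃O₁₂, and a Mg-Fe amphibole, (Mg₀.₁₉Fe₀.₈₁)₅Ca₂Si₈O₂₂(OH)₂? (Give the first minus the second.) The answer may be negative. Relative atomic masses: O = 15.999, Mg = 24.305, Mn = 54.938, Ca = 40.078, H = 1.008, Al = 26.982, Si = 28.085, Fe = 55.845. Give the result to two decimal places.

Si in (Mn₀.₆₉Fe₀.₃₁)₃Al₂Si₃O₁₂: molar mass 495.865 g/mol; 3×28.085 = 84.255 g → 16.99 wt%.
Si in (Mg₀.₁₉Fe₀.₈₁)₅Ca₂Si₈O₂₂(OH)₂: molar mass 940.090 g/mol; 8×28.085 = 224.680 g → 23.90 wt%.
Difference = 16.99 − 23.90 = -6.91 percentage points.

-6.91 percentage points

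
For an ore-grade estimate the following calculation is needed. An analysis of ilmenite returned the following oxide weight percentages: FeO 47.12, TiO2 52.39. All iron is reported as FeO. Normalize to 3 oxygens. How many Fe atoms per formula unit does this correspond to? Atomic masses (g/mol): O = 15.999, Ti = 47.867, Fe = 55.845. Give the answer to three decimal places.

47.12 wt% FeO ÷ 71.844 g/mol = 0.65587 mol, giving 0.65587 Fe and 0.65587 O.
52.39 wt% TiO2 ÷ 79.865 g/mol = 0.65598 mol, giving 0.65598 Ti and 1.31196 O.
Oxygen sums to 1.96783; scaling by 3/1.96783 = 1.52452 puts the formula on 3 O.
Fe: 0.65587 × 1.52452 = 1.000 atoms per formula unit.

1.000 Fe apfu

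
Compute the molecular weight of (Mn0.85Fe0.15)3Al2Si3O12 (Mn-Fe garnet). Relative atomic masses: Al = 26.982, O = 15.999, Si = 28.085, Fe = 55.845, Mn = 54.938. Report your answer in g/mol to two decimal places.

495.43 g/mol

The formula mass is the sum 2.55·54.938 + 0.45·55.845 + 2·26.982 + 3·28.085 + 12·15.999.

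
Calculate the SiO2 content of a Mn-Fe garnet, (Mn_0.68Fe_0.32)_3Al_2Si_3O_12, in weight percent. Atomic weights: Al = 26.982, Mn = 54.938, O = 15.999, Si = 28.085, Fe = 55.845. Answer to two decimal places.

Formula mass = 495.892 g/mol.
3 Si → 3.0000 mol SiO2 per formula unit; M(SiO2) = 60.083, so SiO2 mass = 180.249 g.
180.249/495.892 × 100 = 36.35 wt%.

36.35 wt%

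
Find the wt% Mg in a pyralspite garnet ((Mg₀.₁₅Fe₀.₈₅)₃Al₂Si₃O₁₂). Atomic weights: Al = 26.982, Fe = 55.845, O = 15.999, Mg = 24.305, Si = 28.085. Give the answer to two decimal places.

2.26 wt%

M((Mg₀.₁₅Fe₀.₈₅)₃Al₂Si₃O₁₂) = 483.549 g/mol.
Mg contributes 0.45 × 24.305 = 10.937 g per mole.
10.937/483.549 = 0.0226 → 2.26%.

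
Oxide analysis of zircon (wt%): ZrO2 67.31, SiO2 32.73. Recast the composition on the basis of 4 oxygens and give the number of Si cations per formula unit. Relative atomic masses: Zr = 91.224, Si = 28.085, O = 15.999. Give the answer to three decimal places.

0.999 Si apfu

ZrO2: 67.31/123.222 = 0.54625 mol → 0.54625 mol Zr, 1.09250 mol O.
SiO2: 32.73/60.083 = 0.54475 mol → 0.54475 mol Si, 1.08950 mol O.
Total oxygen = 2.18200 mol. Normalization factor = 4/2.18200 = 1.83318.
Si per 4 O = 0.54475 × 1.83318 = 0.999.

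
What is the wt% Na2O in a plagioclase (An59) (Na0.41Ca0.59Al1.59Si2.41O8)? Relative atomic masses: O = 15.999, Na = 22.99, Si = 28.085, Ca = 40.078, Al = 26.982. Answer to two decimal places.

M(Na0.41Ca0.59Al1.59Si2.41O8) = 271.650 g/mol; M(Na2O) = 61.979 g/mol.
Moles Na2O per formula unit = 0.41 Na ÷ 2 = 0.2050.
Na2O fraction = (0.2050 × 61.979) / 271.650 = 12.706/271.650 = 0.0468.

4.68 wt%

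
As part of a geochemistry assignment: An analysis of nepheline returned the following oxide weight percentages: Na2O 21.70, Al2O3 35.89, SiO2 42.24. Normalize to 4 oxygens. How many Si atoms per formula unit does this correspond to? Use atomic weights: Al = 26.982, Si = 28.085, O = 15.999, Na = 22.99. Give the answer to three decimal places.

Na2O (M=61.979): mol = 0.35012; Na = 0.70024, O = 0.35012.
Al2O3 (M=101.961): mol = 0.35200; Al = 0.70400, O = 1.05600.
SiO2 (M=60.083): mol = 0.70303; Si = 0.70303, O = 1.40606.
ΣO = 2.81218; factor = 4/ΣO = 1.42238.
Si apfu = 0.70303 × 1.42238 = 1.000.

1.000 Si apfu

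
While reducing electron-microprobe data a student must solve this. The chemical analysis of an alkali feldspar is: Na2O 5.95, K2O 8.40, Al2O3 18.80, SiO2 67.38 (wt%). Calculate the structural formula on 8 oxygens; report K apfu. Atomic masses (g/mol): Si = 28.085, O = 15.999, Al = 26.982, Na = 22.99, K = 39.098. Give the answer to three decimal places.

5.95 wt% Na2O ÷ 61.979 g/mol = 0.09600 mol, giving 0.19200 Na and 0.09600 O.
8.40 wt% K2O ÷ 94.195 g/mol = 0.08918 mol, giving 0.17836 K and 0.08918 O.
18.80 wt% Al2O3 ÷ 101.961 g/mol = 0.18438 mol, giving 0.36876 Al and 0.55314 O.
67.38 wt% SiO2 ÷ 60.083 g/mol = 1.12145 mol, giving 1.12145 Si and 2.24290 O.
Oxygen sums to 2.98122; scaling by 8/2.98122 = 2.68347 puts the formula on 8 O.
K: 0.17836 × 2.68347 = 0.479 atoms per formula unit.

0.479 K apfu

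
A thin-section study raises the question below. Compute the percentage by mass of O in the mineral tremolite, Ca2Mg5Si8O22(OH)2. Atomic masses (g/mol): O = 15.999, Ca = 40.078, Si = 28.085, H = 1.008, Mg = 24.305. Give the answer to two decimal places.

47.27 wt%

M(Ca2Mg5Si8O22(OH)2) = 812.353 g/mol.
O contributes 24 × 15.999 = 383.976 g per mole.
383.976/812.353 = 0.4727 → 47.27%.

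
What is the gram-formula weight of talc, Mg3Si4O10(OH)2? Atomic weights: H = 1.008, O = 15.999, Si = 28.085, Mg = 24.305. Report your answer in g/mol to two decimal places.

The formula mass is the sum 3(24.305) + 4(28.085) + 12(15.999) + 2(1.008).

379.26 g/mol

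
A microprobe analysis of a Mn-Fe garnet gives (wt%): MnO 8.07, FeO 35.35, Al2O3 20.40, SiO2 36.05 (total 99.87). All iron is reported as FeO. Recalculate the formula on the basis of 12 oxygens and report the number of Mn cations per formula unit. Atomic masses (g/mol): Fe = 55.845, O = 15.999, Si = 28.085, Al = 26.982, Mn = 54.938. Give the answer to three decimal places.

0.567 Mn apfu

8.07 wt% MnO ÷ 70.937 g/mol = 0.11376 mol, giving 0.11376 Mn and 0.11376 O.
35.35 wt% FeO ÷ 71.844 g/mol = 0.49204 mol, giving 0.49204 Fe and 0.49204 O.
20.40 wt% Al2O3 ÷ 101.961 g/mol = 0.20008 mol, giving 0.40016 Al and 0.60024 O.
36.05 wt% SiO2 ÷ 60.083 g/mol = 0.60000 mol, giving 0.60000 Si and 1.20000 O.
Oxygen sums to 2.40604; scaling by 12/2.40604 = 4.98745 puts the formula on 12 O.
Mn: 0.11376 × 4.98745 = 0.567 atoms per formula unit.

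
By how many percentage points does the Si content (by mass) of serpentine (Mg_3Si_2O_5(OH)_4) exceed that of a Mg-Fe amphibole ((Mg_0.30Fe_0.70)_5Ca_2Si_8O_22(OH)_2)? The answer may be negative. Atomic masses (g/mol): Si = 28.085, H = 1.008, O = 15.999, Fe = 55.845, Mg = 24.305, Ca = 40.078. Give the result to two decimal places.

M(Mg_3Si_2O_5(OH)_4) = 277.108 g/mol, so wt% Si = 56.170/277.108 × 100 = 20.27%.
M((Mg_0.30Fe_0.70)_5Ca_2Si_8O_22(OH)_2) = 922.743 g/mol, so wt% Si = 224.680/922.743 × 100 = 24.35%.
20.27 − 24.35 = -4.08 pp.

-4.08 percentage points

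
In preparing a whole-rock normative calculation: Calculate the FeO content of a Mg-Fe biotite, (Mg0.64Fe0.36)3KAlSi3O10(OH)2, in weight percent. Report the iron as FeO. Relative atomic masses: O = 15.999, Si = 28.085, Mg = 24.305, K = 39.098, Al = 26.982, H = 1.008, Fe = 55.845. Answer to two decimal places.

17.19 wt%

M((Mg0.64Fe0.36)3KAlSi3O10(OH)2) = 451.317 g/mol; M(FeO) = 71.844 g/mol.
Moles FeO per formula unit = 1.08 Fe ÷ 1 = 1.0800.
FeO fraction = (1.0800 × 71.844) / 451.317 = 77.592/451.317 = 0.1719.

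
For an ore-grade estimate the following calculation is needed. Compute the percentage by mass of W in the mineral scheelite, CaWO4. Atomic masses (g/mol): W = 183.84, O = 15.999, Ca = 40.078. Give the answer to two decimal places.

63.85 wt%

M(CaWO4) = 287.914 g/mol.
W contributes 1 × 183.84 = 183.840 g per mole.
183.840/287.914 = 0.6385 → 63.85%.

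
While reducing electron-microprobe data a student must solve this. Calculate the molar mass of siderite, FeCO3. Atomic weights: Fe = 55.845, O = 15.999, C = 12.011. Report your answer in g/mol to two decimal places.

115.85 g/mol

Fe: 1 × 55.845 = 55.8450
C: 1 × 12.011 = 12.0110
O: 3 × 15.999 = 47.9970
Summing the contributions gives the formula mass.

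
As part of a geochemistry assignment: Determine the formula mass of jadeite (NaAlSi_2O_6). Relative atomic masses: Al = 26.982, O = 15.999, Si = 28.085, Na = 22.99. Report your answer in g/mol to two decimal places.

M = 1·22.99 + 1·26.982 + 2·28.085 + 6·15.999

202.14 g/mol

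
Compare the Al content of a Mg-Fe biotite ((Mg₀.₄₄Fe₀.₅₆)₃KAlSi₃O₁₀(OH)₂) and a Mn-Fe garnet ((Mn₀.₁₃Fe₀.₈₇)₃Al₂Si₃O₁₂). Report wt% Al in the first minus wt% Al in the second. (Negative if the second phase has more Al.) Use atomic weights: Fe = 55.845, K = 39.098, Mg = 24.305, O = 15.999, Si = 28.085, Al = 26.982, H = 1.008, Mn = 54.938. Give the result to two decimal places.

-5.11 percentage points

M((Mg₀.₄₄Fe₀.₅₆)₃KAlSi₃O₁₀(OH)₂) = 470.241 g/mol, so wt% Al = 26.982/470.241 × 100 = 5.74%.
M((Mn₀.₁₃Fe₀.₈₇)₃Al₂Si₃O₁₂) = 497.388 g/mol, so wt% Al = 53.964/497.388 × 100 = 10.85%.
5.74 − 10.85 = -5.11 pp.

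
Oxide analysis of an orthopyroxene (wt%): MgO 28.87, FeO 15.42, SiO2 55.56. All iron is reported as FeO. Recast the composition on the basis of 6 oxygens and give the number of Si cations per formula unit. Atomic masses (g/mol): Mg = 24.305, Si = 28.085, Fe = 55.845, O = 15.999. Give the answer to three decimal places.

1.996 Si apfu

MgO: 28.87/40.304 = 0.71631 mol → 0.71631 mol Mg, 0.71631 mol O.
FeO: 15.42/71.844 = 0.21463 mol → 0.21463 mol Fe, 0.21463 mol O.
SiO2: 55.56/60.083 = 0.92472 mol → 0.92472 mol Si, 1.84944 mol O.
Total oxygen = 2.78038 mol. Normalization factor = 6/2.78038 = 2.15798.
Si per 6 O = 0.92472 × 2.15798 = 1.996.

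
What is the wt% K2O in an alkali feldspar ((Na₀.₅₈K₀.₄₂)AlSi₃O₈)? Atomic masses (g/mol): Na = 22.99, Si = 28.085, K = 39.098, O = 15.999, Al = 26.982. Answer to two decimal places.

Formula mass = 268.984 g/mol.
0.42 K → 0.2100 mol K2O per formula unit; M(K2O) = 94.195, so K2O mass = 19.781 g.
19.781/268.984 × 100 = 7.35 wt%.

7.35 wt%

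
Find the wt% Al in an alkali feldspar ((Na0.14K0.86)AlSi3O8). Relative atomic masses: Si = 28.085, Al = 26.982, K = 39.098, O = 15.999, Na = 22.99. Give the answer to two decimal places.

Molar mass of (Na0.14K0.86)AlSi3O8: 0.14·22.99 + 0.86·39.098 + 1·26.982 + 3·28.085 + 8·15.999 = 276.072 g/mol.
Mass of Al per formula unit: 1 × 26.982 = 26.982 g.
Weight fraction Al = 26.982 / 276.072 = 0.0977.

9.77 weight percent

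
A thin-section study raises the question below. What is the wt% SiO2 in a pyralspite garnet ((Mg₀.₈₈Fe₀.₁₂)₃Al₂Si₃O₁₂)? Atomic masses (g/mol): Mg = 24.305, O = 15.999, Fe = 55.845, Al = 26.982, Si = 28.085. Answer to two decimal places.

M((Mg₀.₈₈Fe₀.₁₂)₃Al₂Si₃O₁₂) = 414.476 g/mol; M(SiO2) = 60.083 g/mol.
Moles SiO2 per formula unit = 3 Si ÷ 1 = 3.0000.
SiO2 fraction = (3.0000 × 60.083) / 414.476 = 180.249/414.476 = 0.4349.

43.49 wt%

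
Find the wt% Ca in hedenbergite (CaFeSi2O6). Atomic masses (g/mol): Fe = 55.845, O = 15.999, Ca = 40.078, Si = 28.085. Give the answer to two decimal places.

Molar mass of CaFeSi2O6: 1·40.078 + 1·55.845 + 2·28.085 + 6·15.999 = 248.087 g/mol.
Mass of Ca per formula unit: 1 × 40.078 = 40.078 g.
Weight fraction Ca = 40.078 / 248.087 = 0.1615.

16.15 wt%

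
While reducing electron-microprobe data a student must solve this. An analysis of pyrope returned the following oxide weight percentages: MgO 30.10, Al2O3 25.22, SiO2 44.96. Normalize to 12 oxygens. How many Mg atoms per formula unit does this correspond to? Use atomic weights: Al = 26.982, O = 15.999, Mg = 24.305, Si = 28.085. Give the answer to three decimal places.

MgO (M=40.304): mol = 0.74682; Mg = 0.74682, O = 0.74682.
Al2O3 (M=101.961): mol = 0.24735; Al = 0.49470, O = 0.74205.
SiO2 (M=60.083): mol = 0.74830; Si = 0.74830, O = 1.49660.
ΣO = 2.98547; factor = 12/ΣO = 4.01947.
Mg apfu = 0.74682 × 4.01947 = 3.002.

3.002 Mg apfu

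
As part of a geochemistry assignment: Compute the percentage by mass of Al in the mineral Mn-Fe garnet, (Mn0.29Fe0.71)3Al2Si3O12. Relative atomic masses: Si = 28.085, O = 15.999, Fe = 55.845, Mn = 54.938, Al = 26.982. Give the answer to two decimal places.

10.86 weight percent

M((Mn0.29Fe0.71)3Al2Si3O12) = 496.953 g/mol.
Al contributes 2 × 26.982 = 53.964 g per mole.
53.964/496.953 = 0.1086 → 10.86%.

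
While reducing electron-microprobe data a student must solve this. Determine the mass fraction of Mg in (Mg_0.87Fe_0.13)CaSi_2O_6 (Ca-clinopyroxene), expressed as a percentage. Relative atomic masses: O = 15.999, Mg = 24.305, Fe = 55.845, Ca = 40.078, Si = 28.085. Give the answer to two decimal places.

9.58 wt%

M((Mg_0.87Fe_0.13)CaSi_2O_6) = 220.647 g/mol.
Mg contributes 0.87 × 24.305 = 21.145 g per mole.
21.145/220.647 = 0.0958 → 9.58%.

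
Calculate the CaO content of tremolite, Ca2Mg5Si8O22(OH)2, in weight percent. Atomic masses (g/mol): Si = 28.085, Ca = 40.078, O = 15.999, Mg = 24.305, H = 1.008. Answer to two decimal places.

Formula mass = 812.353 g/mol.
2 Ca → 2.0000 mol CaO per formula unit; M(CaO) = 56.077, so CaO mass = 112.154 g.
112.154/812.353 × 100 = 13.81 wt%.

13.81 wt%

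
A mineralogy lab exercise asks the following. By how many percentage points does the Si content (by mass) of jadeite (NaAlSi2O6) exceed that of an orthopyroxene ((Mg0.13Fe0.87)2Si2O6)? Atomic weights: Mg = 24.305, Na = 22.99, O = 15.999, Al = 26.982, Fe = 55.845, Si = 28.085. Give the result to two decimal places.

5.82 percentage points

Si in NaAlSi2O6: molar mass 202.136 g/mol; 2×28.085 = 56.170 g → 27.79 wt%.
Si in (Mg0.13Fe0.87)2Si2O6: molar mass 255.654 g/mol; 2×28.085 = 56.170 g → 21.97 wt%.
Difference = 27.79 − 21.97 = 5.82 percentage points.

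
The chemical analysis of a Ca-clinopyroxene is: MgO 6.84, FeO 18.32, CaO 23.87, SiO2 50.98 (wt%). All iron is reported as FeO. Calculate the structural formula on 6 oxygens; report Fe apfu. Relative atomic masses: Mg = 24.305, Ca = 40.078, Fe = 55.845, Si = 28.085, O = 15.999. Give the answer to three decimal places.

0.601 Fe apfu

MgO (M=40.304): mol = 0.16971; Mg = 0.16971, O = 0.16971.
FeO (M=71.844): mol = 0.25500; Fe = 0.25500, O = 0.25500.
CaO (M=56.077): mol = 0.42566; Ca = 0.42566, O = 0.42566.
SiO2 (M=60.083): mol = 0.84849; Si = 0.84849, O = 1.69698.
ΣO = 2.54735; factor = 6/ΣO = 2.35539.
Fe apfu = 0.25500 × 2.35539 = 0.601.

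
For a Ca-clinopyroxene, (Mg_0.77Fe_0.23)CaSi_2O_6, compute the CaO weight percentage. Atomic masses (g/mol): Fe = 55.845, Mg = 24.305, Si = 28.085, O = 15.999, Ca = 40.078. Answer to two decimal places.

M((Mg_0.77Fe_0.23)CaSi_2O_6) = 223.801 g/mol; M(CaO) = 56.077 g/mol.
Moles CaO per formula unit = 1 Ca ÷ 1 = 1.0000.
CaO fraction = (1.0000 × 56.077) / 223.801 = 56.077/223.801 = 0.2506.

25.06 wt%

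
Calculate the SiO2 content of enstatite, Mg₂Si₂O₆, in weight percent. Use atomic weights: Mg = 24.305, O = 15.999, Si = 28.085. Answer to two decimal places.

M(Mg₂Si₂O₆) = 200.774 g/mol; M(SiO2) = 60.083 g/mol.
Moles SiO2 per formula unit = 2 Si ÷ 1 = 2.0000.
SiO2 fraction = (2.0000 × 60.083) / 200.774 = 120.166/200.774 = 0.5985.

59.85 wt%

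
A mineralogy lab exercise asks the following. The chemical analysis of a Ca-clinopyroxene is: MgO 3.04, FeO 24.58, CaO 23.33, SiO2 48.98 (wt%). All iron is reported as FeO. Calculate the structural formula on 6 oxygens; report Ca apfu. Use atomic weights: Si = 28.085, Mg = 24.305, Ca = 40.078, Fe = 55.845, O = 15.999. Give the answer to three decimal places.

1.013 Ca apfu

3.04 wt% MgO ÷ 40.304 g/mol = 0.07543 mol, giving 0.07543 Mg and 0.07543 O.
24.58 wt% FeO ÷ 71.844 g/mol = 0.34213 mol, giving 0.34213 Fe and 0.34213 O.
23.33 wt% CaO ÷ 56.077 g/mol = 0.41604 mol, giving 0.41604 Ca and 0.41604 O.
48.98 wt% SiO2 ÷ 60.083 g/mol = 0.81521 mol, giving 0.81521 Si and 1.63042 O.
Oxygen sums to 2.46402; scaling by 6/2.46402 = 2.43505 puts the formula on 6 O.
Ca: 0.41604 × 2.43505 = 1.013 atoms per formula unit.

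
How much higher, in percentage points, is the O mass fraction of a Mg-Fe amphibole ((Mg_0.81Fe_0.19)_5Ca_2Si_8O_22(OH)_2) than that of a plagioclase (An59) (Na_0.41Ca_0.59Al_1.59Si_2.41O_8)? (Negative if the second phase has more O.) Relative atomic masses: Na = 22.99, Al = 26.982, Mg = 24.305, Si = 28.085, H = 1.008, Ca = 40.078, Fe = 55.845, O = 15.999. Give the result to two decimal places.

-1.53 percentage points

O in (Mg_0.81Fe_0.19)_5Ca_2Si_8O_22(OH)_2: molar mass 842.316 g/mol; 24×15.999 = 383.976 g → 45.59 wt%.
O in Na_0.41Ca_0.59Al_1.59Si_2.41O_8: molar mass 271.650 g/mol; 8×15.999 = 127.992 g → 47.12 wt%.
Difference = 45.59 − 47.12 = -1.53 percentage points.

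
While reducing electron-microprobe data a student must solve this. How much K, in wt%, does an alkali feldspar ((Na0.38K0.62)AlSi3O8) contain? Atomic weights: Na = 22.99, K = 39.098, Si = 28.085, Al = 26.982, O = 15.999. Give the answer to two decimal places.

Formula mass = 0.38×22.99 + 0.62×39.098 + 1×26.982 + 3×28.085 + 8×15.999 = 272.206 g/mol, of which 24.241 g is K.
So K makes up 24.241/272.206 = 0.0891 of the mass, i.e. 8.91%.

8.91 wt%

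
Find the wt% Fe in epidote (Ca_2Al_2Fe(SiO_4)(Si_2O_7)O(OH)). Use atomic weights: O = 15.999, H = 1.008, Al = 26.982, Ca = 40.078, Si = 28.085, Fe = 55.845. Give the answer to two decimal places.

M(Ca_2Al_2Fe(SiO_4)(Si_2O_7)O(OH)) = 483.215 g/mol.
Fe contributes 1 × 55.845 = 55.845 g per mole.
55.845/483.215 = 0.1156 → 11.56%.

11.56 weight percent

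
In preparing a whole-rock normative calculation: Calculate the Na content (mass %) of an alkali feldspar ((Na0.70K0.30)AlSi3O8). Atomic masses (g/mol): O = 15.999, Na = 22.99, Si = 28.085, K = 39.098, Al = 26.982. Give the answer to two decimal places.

Formula mass = 0.70*22.99 + 0.30*39.098 + 1*26.982 + 3*28.085 + 8*15.999 = 267.051 g/mol, of which 16.093 g is Na.
So Na makes up 16.093/267.051 = 0.0603 of the mass, i.e. 6.03%.

6.03 mass %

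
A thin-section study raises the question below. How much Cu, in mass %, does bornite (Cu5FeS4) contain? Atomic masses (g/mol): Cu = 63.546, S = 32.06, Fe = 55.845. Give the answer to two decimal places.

63.32 mass %

M(Cu5FeS4) = 501.815 g/mol.
Cu contributes 5 × 63.546 = 317.730 g per mole.
317.730/501.815 = 0.6332 → 63.32%.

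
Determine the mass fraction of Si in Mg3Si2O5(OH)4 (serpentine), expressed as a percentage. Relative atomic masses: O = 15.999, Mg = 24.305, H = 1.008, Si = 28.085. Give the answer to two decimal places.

Formula mass = 3·24.305 + 2·28.085 + 9·15.999 + 4·1.008 = 277.108 g/mol, of which 56.170 g is Si.
So Si makes up 56.170/277.108 = 0.2027 of the mass, i.e. 20.27%.

20.27 mass %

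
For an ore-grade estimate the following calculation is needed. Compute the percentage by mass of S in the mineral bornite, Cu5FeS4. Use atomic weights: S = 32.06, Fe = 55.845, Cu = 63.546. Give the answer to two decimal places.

25.56 mass %

Molar mass of Cu5FeS4: 5*63.546 + 1*55.845 + 4*32.06 = 501.815 g/mol.
Mass of S per formula unit: 4 × 32.06 = 128.240 g.
Weight fraction S = 128.240 / 501.815 = 0.2556.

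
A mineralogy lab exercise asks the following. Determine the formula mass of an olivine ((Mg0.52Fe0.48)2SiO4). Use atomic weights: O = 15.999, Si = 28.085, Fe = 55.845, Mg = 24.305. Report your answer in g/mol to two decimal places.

170.97 g/mol

Mg: 1.04 × 24.305 = 25.2772
Fe: 0.96 × 55.845 = 53.6112
Si: 1 × 28.085 = 28.0850
O: 4 × 15.999 = 63.9960
Summing the contributions gives the formula mass.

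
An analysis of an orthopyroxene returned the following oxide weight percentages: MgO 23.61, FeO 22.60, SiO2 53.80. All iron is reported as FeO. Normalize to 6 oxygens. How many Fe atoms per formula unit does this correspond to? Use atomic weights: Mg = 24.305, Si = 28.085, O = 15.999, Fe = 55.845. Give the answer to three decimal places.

23.61 wt% MgO ÷ 40.304 g/mol = 0.58580 mol, giving 0.58580 Mg and 0.58580 O.
22.60 wt% FeO ÷ 71.844 g/mol = 0.31457 mol, giving 0.31457 Fe and 0.31457 O.
53.80 wt% SiO2 ÷ 60.083 g/mol = 0.89543 mol, giving 0.89543 Si and 1.79086 O.
Oxygen sums to 2.69123; scaling by 6/2.69123 = 2.22946 puts the formula on 6 O.
Fe: 0.31457 × 2.22946 = 0.701 atoms per formula unit.

0.701 Fe apfu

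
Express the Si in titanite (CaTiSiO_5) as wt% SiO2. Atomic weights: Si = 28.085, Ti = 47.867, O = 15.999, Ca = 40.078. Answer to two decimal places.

Formula mass = 196.025 g/mol.
1 Si → 1.0000 mol SiO2 per formula unit; M(SiO2) = 60.083, so SiO2 mass = 60.083 g.
60.083/196.025 × 100 = 30.65 wt%.

30.65 wt%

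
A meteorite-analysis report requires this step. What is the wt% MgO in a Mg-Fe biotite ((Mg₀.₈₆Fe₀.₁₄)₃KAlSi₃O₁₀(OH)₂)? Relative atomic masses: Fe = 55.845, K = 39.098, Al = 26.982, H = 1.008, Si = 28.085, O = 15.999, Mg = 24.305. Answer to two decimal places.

24.15 wt%

M((Mg₀.₈₆Fe₀.₁₄)₃KAlSi₃O₁₀(OH)₂) = 430.501 g/mol; M(MgO) = 40.304 g/mol.
Moles MgO per formula unit = 2.58 Mg ÷ 1 = 2.5800.
MgO fraction = (2.5800 × 40.304) / 430.501 = 103.984/430.501 = 0.2415.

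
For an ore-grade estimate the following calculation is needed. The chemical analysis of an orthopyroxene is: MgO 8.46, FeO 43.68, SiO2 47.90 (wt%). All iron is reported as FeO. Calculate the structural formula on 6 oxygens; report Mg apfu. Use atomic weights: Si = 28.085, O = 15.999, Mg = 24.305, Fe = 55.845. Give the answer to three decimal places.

0.522 Mg apfu

MgO (M=40.304): mol = 0.20990; Mg = 0.20990, O = 0.20990.
FeO (M=71.844): mol = 0.60798; Fe = 0.60798, O = 0.60798.
SiO2 (M=60.083): mol = 0.79723; Si = 0.79723, O = 1.59446.
ΣO = 2.41234; factor = 6/ΣO = 2.48721.
Mg apfu = 0.20990 × 2.48721 = 0.522.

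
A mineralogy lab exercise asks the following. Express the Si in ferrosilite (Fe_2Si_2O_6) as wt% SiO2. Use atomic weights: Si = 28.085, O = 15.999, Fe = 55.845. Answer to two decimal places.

45.54 wt%

Molar mass of Fe_2Si_2O_6 = 2·55.845 + 2·28.085 + 6·15.999 = 263.854 g/mol.
Each formula unit contains 2 Si, equivalent to 2/1 = 2.0000 mol SiO2.
M(SiO2) = 1×28.085 + 2×15.999 = 60.083 g/mol.
Mass of SiO2 per formula unit = 2.0000 × 60.083 = 120.166 g.
SiO2 wt% = 120.166 / 263.854 × 100 = 45.54%.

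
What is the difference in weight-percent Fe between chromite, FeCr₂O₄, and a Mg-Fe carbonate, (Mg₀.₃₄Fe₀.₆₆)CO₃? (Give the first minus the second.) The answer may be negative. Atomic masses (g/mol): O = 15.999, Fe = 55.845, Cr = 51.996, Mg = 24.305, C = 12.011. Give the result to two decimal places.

-10.11 percentage points

M(FeCr₂O₄) = 223.833 g/mol, so wt% Fe = 55.845/223.833 × 100 = 24.95%.
M((Mg₀.₃₄Fe₀.₆₆)CO₃) = 105.129 g/mol, so wt% Fe = 36.858/105.129 × 100 = 35.06%.
24.95 − 35.06 = -10.11 pp.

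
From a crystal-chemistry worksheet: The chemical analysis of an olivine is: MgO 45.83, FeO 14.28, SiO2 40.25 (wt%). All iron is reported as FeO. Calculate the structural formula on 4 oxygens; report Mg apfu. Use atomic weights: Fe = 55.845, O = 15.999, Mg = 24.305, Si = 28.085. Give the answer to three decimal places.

1.700 Mg apfu

MgO: 45.83/40.304 = 1.13711 mol → 1.13711 mol Mg, 1.13711 mol O.
FeO: 14.28/71.844 = 0.19876 mol → 0.19876 mol Fe, 0.19876 mol O.
SiO2: 40.25/60.083 = 0.66991 mol → 0.66991 mol Si, 1.33982 mol O.
Total oxygen = 2.67569 mol. Normalization factor = 4/2.67569 = 1.49494.
Mg per 4 O = 1.13711 × 1.49494 = 1.700.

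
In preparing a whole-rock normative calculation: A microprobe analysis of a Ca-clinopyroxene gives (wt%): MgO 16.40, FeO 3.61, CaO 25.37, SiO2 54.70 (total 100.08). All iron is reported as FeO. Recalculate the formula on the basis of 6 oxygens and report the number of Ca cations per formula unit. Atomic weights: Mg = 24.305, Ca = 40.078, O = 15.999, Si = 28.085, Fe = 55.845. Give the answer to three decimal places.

0.994 Ca apfu

MgO (M=40.304): mol = 0.40691; Mg = 0.40691, O = 0.40691.
FeO (M=71.844): mol = 0.05025; Fe = 0.05025, O = 0.05025.
CaO (M=56.077): mol = 0.45241; Ca = 0.45241, O = 0.45241.
SiO2 (M=60.083): mol = 0.91041; Si = 0.91041, O = 1.82082.
ΣO = 2.73039; factor = 6/ΣO = 2.19749.
Ca apfu = 0.45241 × 2.19749 = 0.994.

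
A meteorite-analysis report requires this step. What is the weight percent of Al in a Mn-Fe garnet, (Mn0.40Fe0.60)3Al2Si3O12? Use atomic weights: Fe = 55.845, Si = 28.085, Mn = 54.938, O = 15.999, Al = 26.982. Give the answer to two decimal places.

10.87 mass %

Formula mass = 1.20×54.938 + 1.80×55.845 + 2×26.982 + 3×28.085 + 12×15.999 = 496.654 g/mol, of which 53.964 g is Al.
So Al makes up 53.964/496.654 = 0.1087 of the mass, i.e. 10.87%.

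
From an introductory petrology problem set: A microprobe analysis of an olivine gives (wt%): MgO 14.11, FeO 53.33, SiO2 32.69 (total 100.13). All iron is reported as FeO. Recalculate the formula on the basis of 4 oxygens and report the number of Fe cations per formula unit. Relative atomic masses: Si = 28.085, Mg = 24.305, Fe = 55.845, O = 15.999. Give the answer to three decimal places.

1.362 Fe apfu

MgO: 14.11/40.304 = 0.35009 mol → 0.35009 mol Mg, 0.35009 mol O.
FeO: 53.33/71.844 = 0.74230 mol → 0.74230 mol Fe, 0.74230 mol O.
SiO2: 32.69/60.083 = 0.54408 mol → 0.54408 mol Si, 1.08816 mol O.
Total oxygen = 2.18055 mol. Normalization factor = 4/2.18055 = 1.83440.
Fe per 4 O = 0.74230 × 1.83440 = 1.362.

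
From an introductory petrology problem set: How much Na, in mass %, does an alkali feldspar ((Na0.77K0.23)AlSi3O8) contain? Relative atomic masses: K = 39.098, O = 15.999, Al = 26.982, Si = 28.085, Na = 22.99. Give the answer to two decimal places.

6.66 mass %

Formula mass = 0.77·22.99 + 0.23·39.098 + 1·26.982 + 3·28.085 + 8·15.999 = 265.924 g/mol, of which 17.702 g is Na.
So Na makes up 17.702/265.924 = 0.0666 of the mass, i.e. 6.66%.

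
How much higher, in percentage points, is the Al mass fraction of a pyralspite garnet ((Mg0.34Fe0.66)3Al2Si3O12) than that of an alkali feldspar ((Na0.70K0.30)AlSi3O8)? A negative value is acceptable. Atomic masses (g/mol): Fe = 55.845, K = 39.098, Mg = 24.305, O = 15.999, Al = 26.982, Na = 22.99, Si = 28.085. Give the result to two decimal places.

1.49 percentage points

M((Mg0.34Fe0.66)3Al2Si3O12) = 465.571 g/mol, so wt% Al = 53.964/465.571 × 100 = 11.59%.
M((Na0.70K0.30)AlSi3O8) = 267.051 g/mol, so wt% Al = 26.982/267.051 × 100 = 10.10%.
11.59 − 10.10 = 1.49 pp.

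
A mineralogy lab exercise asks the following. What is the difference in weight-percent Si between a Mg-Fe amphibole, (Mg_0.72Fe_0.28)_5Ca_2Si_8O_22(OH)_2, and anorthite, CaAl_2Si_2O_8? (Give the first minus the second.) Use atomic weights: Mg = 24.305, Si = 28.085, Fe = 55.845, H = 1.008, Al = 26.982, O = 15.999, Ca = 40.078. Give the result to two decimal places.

First mineral: 224.680 g Si in 856.509 g formula = 26.23 wt% Si.
Second mineral: 56.170 g Si in 278.204 g formula = 20.19 wt% Si.
26.23% − 20.19% gives a difference of 6.04 percentage points.

6.04 percentage points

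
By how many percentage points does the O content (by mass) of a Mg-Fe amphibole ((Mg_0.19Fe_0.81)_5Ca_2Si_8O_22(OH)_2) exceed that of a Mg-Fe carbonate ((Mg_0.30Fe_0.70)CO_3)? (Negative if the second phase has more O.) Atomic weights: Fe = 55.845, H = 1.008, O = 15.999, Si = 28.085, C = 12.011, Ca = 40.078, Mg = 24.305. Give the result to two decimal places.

O in (Mg_0.19Fe_0.81)_5Ca_2Si_8O_22(OH)_2: molar mass 940.090 g/mol; 24×15.999 = 383.976 g → 40.84 wt%.
O in (Mg_0.30Fe_0.70)CO_3: molar mass 106.391 g/mol; 3×15.999 = 47.997 g → 45.11 wt%.
Difference = 40.84 − 45.11 = -4.27 percentage points.

-4.27 percentage points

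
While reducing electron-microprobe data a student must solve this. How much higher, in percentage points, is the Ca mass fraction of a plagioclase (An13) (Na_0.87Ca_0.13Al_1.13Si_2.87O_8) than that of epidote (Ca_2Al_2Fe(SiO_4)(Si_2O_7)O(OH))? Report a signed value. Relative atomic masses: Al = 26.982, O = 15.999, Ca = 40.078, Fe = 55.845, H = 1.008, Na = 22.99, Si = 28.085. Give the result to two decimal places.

First mineral: 5.210 g Ca in 264.297 g formula = 1.97 wt% Ca.
Second mineral: 80.156 g Ca in 483.215 g formula = 16.59 wt% Ca.
1.97% − 16.59% gives a difference of -14.62 percentage points.

-14.62 percentage points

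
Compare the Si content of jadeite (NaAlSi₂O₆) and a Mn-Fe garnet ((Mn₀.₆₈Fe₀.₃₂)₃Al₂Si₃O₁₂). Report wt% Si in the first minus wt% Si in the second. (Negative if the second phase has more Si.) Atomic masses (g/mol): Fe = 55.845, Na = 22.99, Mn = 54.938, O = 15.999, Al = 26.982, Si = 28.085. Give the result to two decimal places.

10.80 percentage points

First mineral: 56.170 g Si in 202.136 g formula = 27.79 wt% Si.
Second mineral: 84.255 g Si in 495.892 g formula = 16.99 wt% Si.
27.79% − 16.99% gives a difference of 10.80 percentage points.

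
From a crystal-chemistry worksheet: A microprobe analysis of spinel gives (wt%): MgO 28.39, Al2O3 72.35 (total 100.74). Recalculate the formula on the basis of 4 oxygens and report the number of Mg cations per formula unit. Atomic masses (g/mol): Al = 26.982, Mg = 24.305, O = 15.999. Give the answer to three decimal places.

MgO: 28.39/40.304 = 0.70440 mol → 0.70440 mol Mg, 0.70440 mol O.
Al2O3: 72.35/101.961 = 0.70959 mol → 1.41918 mol Al, 2.12877 mol O.
Total oxygen = 2.83317 mol. Normalization factor = 4/2.83317 = 1.41185.
Mg per 4 O = 0.70440 × 1.41185 = 0.995.

0.995 Mg apfu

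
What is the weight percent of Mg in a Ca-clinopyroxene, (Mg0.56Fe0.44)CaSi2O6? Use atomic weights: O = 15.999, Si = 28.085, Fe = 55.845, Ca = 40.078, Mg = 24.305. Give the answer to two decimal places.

M((Mg0.56Fe0.44)CaSi2O6) = 230.425 g/mol.
Mg contributes 0.56 × 24.305 = 13.611 g per mole.
13.611/230.425 = 0.0591 → 5.91%.

5.91 weight percent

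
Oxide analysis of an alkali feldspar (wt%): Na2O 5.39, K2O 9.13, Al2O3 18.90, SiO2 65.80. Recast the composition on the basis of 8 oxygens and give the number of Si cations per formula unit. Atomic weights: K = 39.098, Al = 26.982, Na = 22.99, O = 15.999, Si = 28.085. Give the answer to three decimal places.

5.39 wt% Na2O ÷ 61.979 g/mol = 0.08696 mol, giving 0.17392 Na and 0.08696 O.
9.13 wt% K2O ÷ 94.195 g/mol = 0.09693 mol, giving 0.19386 K and 0.09693 O.
18.90 wt% Al2O3 ÷ 101.961 g/mol = 0.18536 mol, giving 0.37072 Al and 0.55608 O.
65.80 wt% SiO2 ÷ 60.083 g/mol = 1.09515 mol, giving 1.09515 Si and 2.19030 O.
Oxygen sums to 2.93027; scaling by 8/2.93027 = 2.73012 puts the formula on 8 O.
Si: 1.09515 × 2.73012 = 2.990 atoms per formula unit.

2.990 Si apfu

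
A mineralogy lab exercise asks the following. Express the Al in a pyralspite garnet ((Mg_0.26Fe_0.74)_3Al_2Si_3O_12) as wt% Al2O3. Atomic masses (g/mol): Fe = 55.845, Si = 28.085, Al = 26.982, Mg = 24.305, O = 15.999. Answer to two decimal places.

Molar mass of (Mg_0.26Fe_0.74)_3Al_2Si_3O_12 = 0.78×24.305 + 2.22×55.845 + 2×26.982 + 3×28.085 + 12×15.999 = 473.141 g/mol.
Each formula unit contains 2 Al, equivalent to 2/2 = 1.0000 mol Al2O3.
M(Al2O3) = 2×26.982 + 3×15.999 = 101.961 g/mol.
Mass of Al2O3 per formula unit = 1.0000 × 101.961 = 101.961 g.
Al2O3 wt% = 101.961 / 473.141 × 100 = 21.55%.

21.55 wt%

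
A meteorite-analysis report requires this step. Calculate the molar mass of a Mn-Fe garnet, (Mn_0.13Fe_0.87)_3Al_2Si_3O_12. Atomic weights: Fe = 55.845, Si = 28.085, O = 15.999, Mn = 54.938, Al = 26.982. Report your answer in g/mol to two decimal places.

The formula mass is the sum 0.39·54.938 + 2.61·55.845 + 2·26.982 + 3·28.085 + 12·15.999.

497.39 g/mol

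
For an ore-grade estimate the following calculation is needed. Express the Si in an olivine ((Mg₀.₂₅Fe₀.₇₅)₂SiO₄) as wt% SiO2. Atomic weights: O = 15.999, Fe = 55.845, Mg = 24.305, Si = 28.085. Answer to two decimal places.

31.96 wt%

M((Mg₀.₂₅Fe₀.₇₅)₂SiO₄) = 188.001 g/mol; M(SiO2) = 60.083 g/mol.
Moles SiO2 per formula unit = 1 Si ÷ 1 = 1.0000.
SiO2 fraction = (1.0000 × 60.083) / 188.001 = 60.083/188.001 = 0.3196.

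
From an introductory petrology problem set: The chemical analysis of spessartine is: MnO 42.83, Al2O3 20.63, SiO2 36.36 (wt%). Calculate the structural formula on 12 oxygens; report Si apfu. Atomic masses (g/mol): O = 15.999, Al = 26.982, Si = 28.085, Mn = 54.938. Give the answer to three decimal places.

MnO (M=70.937): mol = 0.60378; Mn = 0.60378, O = 0.60378.
Al2O3 (M=101.961): mol = 0.20233; Al = 0.40466, O = 0.60699.
SiO2 (M=60.083): mol = 0.60516; Si = 0.60516, O = 1.21032.
ΣO = 2.42109; factor = 12/ΣO = 4.95645.
Si apfu = 0.60516 × 4.95645 = 2.999.

2.999 Si apfu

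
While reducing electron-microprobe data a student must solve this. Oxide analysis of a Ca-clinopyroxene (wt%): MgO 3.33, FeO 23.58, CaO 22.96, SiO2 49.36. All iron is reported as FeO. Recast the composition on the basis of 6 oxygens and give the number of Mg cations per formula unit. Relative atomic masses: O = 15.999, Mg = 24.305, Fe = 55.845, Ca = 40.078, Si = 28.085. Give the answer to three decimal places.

0.201 Mg apfu

MgO (M=40.304): mol = 0.08262; Mg = 0.08262, O = 0.08262.
FeO (M=71.844): mol = 0.32821; Fe = 0.32821, O = 0.32821.
CaO (M=56.077): mol = 0.40944; Ca = 0.40944, O = 0.40944.
SiO2 (M=60.083): mol = 0.82153; Si = 0.82153, O = 1.64306.
ΣO = 2.46333; factor = 6/ΣO = 2.43573.
Mg apfu = 0.08262 × 2.43573 = 0.201.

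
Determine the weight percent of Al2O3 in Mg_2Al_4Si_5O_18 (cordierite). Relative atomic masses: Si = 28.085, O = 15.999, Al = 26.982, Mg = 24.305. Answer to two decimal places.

34.86 wt%

M(Mg_2Al_4Si_5O_18) = 584.945 g/mol; M(Al2O3) = 101.961 g/mol.
Moles Al2O3 per formula unit = 4 Al ÷ 2 = 2.0000.
Al2O3 fraction = (2.0000 × 101.961) / 584.945 = 203.922/584.945 = 0.3486.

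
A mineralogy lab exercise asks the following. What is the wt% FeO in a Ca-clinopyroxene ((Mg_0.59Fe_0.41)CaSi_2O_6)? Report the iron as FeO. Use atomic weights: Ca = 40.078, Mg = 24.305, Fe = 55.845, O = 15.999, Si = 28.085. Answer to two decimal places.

M((Mg_0.59Fe_0.41)CaSi_2O_6) = 229.478 g/mol; M(FeO) = 71.844 g/mol.
Moles FeO per formula unit = 0.41 Fe ÷ 1 = 0.4100.
FeO fraction = (0.4100 × 71.844) / 229.478 = 29.456/229.478 = 0.1284.

12.84 wt%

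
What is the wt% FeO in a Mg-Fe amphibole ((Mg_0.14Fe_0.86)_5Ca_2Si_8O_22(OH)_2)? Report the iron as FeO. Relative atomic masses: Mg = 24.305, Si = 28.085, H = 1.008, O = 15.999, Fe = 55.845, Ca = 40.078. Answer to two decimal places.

32.59 wt%

Formula mass = 947.975 g/mol.
4.30 Fe → 4.3000 mol FeO per formula unit; M(FeO) = 71.844, so FeO mass = 308.929 g.
308.929/947.975 × 100 = 32.59 wt%.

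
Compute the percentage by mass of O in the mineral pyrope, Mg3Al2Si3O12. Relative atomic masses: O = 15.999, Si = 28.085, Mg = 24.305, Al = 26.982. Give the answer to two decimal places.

Formula mass = 3·24.305 + 2·26.982 + 3·28.085 + 12·15.999 = 403.122 g/mol, of which 191.988 g is O.
So O makes up 191.988/403.122 = 0.4763 of the mass, i.e. 47.63%.

47.63 wt%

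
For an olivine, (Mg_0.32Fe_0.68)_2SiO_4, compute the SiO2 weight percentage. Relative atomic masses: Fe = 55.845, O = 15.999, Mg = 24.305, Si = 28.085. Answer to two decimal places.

32.73 wt%

M((Mg_0.32Fe_0.68)_2SiO_4) = 183.585 g/mol; M(SiO2) = 60.083 g/mol.
Moles SiO2 per formula unit = 1 Si ÷ 1 = 1.0000.
SiO2 fraction = (1.0000 × 60.083) / 183.585 = 60.083/183.585 = 0.3273.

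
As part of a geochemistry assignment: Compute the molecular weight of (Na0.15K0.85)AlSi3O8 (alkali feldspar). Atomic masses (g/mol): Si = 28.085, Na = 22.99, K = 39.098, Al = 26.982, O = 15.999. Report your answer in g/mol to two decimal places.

The formula mass is the sum 0.15*22.99 + 0.85*39.098 + 1*26.982 + 3*28.085 + 8*15.999.

275.91 g/mol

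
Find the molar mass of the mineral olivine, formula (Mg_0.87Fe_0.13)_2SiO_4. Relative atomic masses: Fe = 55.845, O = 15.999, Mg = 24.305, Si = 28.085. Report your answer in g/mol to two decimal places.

The formula mass is the sum 1.74·24.305 + 0.26·55.845 + 1·28.085 + 4·15.999.

148.89 g/mol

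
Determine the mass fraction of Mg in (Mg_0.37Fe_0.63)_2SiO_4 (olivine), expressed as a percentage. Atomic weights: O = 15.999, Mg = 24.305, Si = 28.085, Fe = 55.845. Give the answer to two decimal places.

Formula mass = 0.74*24.305 + 1.26*55.845 + 1*28.085 + 4*15.999 = 180.431 g/mol, of which 17.986 g is Mg.
So Mg makes up 17.986/180.431 = 0.0997 of the mass, i.e. 9.97%.

9.97 weight percent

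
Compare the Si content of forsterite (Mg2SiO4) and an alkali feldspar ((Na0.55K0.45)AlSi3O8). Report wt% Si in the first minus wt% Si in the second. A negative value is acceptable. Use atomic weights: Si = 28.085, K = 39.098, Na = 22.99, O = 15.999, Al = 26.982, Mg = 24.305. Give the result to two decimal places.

Si in Mg2SiO4: molar mass 140.691 g/mol; 1×28.085 = 28.085 g → 19.96 wt%.
Si in (Na0.55K0.45)AlSi3O8: molar mass 269.468 g/mol; 3×28.085 = 84.255 g → 31.27 wt%.
Difference = 19.96 − 31.27 = -11.31 percentage points.

-11.31 percentage points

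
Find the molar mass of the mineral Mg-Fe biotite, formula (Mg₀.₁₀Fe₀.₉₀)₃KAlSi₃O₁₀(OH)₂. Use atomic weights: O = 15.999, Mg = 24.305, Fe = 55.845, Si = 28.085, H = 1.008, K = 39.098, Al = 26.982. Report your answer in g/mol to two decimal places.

502.41 g/mol

Mg: 0.30 × 24.305 = 7.2915
Fe: 2.70 × 55.845 = 150.7815
K: 1 × 39.098 = 39.0980
Al: 1 × 26.982 = 26.9820
Si: 3 × 28.085 = 84.2550
O: 12 × 15.999 = 191.9880
H: 2 × 1.008 = 2.0160
Summing the contributions gives the formula mass.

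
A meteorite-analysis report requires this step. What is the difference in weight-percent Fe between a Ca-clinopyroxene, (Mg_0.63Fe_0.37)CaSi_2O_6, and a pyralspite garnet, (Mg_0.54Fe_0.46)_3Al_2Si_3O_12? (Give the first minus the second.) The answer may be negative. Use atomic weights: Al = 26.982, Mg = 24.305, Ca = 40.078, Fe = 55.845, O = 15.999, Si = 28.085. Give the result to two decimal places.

First mineral: 20.663 g Fe in 228.217 g formula = 9.05 wt% Fe.
Second mineral: 77.066 g Fe in 446.647 g formula = 17.25 wt% Fe.
9.05% − 17.25% gives a difference of -8.20 percentage points.

-8.20 percentage points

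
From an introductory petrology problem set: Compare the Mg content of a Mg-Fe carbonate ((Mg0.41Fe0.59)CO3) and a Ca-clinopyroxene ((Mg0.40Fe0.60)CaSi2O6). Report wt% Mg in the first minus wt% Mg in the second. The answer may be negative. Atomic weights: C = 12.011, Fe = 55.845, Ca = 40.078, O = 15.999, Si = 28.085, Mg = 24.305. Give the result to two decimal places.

5.55 percentage points

First mineral: 9.965 g Mg in 102.922 g formula = 9.68 wt% Mg.
Second mineral: 9.722 g Mg in 235.471 g formula = 4.13 wt% Mg.
9.68% − 4.13% gives a difference of 5.55 percentage points.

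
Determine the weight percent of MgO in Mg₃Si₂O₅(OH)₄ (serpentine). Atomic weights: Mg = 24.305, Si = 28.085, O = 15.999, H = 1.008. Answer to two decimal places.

43.63 wt%

Molar mass of Mg₃Si₂O₅(OH)₄ = 3·24.305 + 2·28.085 + 9·15.999 + 4·1.008 = 277.108 g/mol.
Each formula unit contains 3 Mg, equivalent to 3/1 = 3.0000 mol MgO.
M(MgO) = 1×24.305 + 1×15.999 = 40.304 g/mol.
Mass of MgO per formula unit = 3.0000 × 40.304 = 120.912 g.
MgO wt% = 120.912 / 277.108 × 100 = 43.63%.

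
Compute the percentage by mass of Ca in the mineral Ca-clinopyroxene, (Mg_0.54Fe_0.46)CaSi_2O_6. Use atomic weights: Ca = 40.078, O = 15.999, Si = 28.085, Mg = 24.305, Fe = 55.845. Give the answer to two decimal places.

Molar mass of (Mg_0.54Fe_0.46)CaSi_2O_6: 0.54*24.305 + 0.46*55.845 + 1*40.078 + 2*28.085 + 6*15.999 = 231.055 g/mol.
Mass of Ca per formula unit: 1 × 40.078 = 40.078 g.
Weight fraction Ca = 40.078 / 231.055 = 0.1735.

17.35 wt%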